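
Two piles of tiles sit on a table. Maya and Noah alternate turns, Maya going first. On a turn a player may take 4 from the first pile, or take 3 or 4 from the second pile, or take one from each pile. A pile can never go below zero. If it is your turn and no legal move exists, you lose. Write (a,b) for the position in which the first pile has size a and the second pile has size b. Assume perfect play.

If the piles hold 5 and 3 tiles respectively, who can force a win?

Compute win/loss labels from the base case upward. A position with no move is L. Any other position is W if it can reach an L in one move, else L.
No move ever increases a pile, so every position that can arise here has a ≤ 5 and b ≤ 3; it is enough to label the cells with 0 ≤ a ≤ 5 and 0 ≤ b ≤ 3.
Every move lowers a or b (never raises either), so fill the grid row by row in increasing a, and left to right within a row: each cell's successors are then already labelled.
      b=0  b=1  b=2  b=3
a=0:    L    L    L    W
a=1:    L    W    W    W
a=2:    L    W    L    W
a=3:    L    W    L    W
a=4:    W    W    W    W
a=5:    W    L    L    L
Cells with no legal move (terminal, hence L): (0,0), (0,1), (0,2), (1,0), (2,0), (3,0).
The remaining L cells, each justified by listing all of its moves:
(2,2): the only move is to (1,1)(W), a W ⇒ L
(3,2): the only move is to (2,1)(W), a W ⇒ L
(5,1): moves to (1,1)(W), (4,0)(W); every one is W ⇒ L
(5,2): moves to (1,2)(W), (4,1)(W); every one is W ⇒ L
(5,3): moves to (1,3)(W), (5,0)(W), (4,2)(W); every one is W ⇒ L
Every other cell has at least one move into one of the L cells above, so it is W.
Every move from (5,3) reaches a W position, so the mover loses.

Noah wins.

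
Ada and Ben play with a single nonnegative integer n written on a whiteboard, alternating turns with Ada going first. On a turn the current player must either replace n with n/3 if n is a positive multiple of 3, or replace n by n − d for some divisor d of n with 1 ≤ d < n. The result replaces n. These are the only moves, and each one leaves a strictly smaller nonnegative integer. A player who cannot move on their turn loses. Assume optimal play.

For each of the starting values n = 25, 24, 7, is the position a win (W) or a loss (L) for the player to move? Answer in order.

25: L, 24: W, 7: L

Classify positions by backward induction: terminal positions (no move available) are L. From any other position, the mover wins iff some move reaches an L.
n=0: no move → L
n=1: no move → L
n=2: W (go to 1, an L position)
n=3: W (go to 1, an L position)
n=4: L (options 2(W), 3(W) are all W)
n=5: W (go to 4, an L position)
n=6: W (go to 4, an L position)
n=7: L (sole option 6(W) is W)
n=8: W (go to 4, an L position)
n=9: L (options 3(W), 6(W), 8(W) are all W)
n=10: W (go to 9, an L position)
n=11: L (sole option 10(W) is W)
n=12: W (go to 4, an L position)
n=13: L (sole option 12(W) is W)
n=14: W (go to 7, an L position)
n=15: L (options 5(W), 10(W), 12(W), 14(W) are all W)
n=16: W (go to 15, an L position)
n=17: L (sole option 16(W) is W)
n=18: W (go to 9, an L position)
n=19: L (sole option 18(W) is W)
n=20: W (go to 15, an L position)
n=21: W (go to 7, an L position)
n=22: W (go to 11, an L position)
n=23: L (sole option 22(W) is W)
n=24: W (go to 23, an L position)
n=25: L (options 20(W), 24(W) are all W)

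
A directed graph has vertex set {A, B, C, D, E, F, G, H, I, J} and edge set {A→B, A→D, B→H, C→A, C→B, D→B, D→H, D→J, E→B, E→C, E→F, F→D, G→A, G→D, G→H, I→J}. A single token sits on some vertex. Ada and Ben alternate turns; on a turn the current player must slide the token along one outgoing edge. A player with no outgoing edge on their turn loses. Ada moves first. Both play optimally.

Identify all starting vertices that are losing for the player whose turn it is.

Compute win/loss labels from the base case upward. A position with no move is L. Any other position is W if it can reach an L in one move, else L.
Every edge goes from a vertex to one that appears earlier in the order H, J, B, D, A, C, I, G, F, E, so processing vertices in that order labels each vertex after all of its successors.
H: no outgoing edge → L
J: no outgoing edge → L
B: →H(L), so W
D: →J(L), so W
A: →D(W), B(W) — all W, so L
C: →A(L), so W
I: →J(L), so W
G: →A(L), so W
F: →D(W) only, which is W, so L
E: →F(L), so W
Reading off the rows marked L gives the requested list; there are 4 such vertices.

A, F, H, J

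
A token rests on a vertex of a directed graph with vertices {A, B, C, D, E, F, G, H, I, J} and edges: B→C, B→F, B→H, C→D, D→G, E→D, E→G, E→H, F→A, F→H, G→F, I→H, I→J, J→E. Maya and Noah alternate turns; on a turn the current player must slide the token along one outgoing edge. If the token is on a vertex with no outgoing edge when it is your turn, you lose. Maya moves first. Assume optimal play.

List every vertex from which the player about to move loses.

Positions with no move are L. A position that does have a move is losing for the player to move precisely when every available move leads to a winning position for the opponent. Fill in the labels:
Every edge goes from a vertex to one that appears earlier in the order A, H, F, G, D, C, E, J, I, B, so processing vertices in that order labels each vertex after all of its successors.
A: no outgoing edge → L
H: no outgoing edge → L
F: →H(L), so W
G: →F(W) only, which is W, so L
D: →G(L), so W
C: →D(W) only, which is W, so L
E: →G(L), so W
J: →E(W) only, which is W, so L
I: →J(L), so W
B: →C(L), so W
The losing starting vertices are exactly the entries labelled L in this table (5 of them).

A, C, G, H, J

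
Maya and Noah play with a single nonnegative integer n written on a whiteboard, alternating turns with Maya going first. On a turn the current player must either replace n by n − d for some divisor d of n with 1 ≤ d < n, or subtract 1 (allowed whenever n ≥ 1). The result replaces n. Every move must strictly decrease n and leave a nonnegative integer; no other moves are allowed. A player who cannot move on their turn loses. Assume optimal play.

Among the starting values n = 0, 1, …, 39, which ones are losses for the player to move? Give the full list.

0, 2, 5, 7, 9, 11, 13, 15, 17, 19, 21, 23, 25, 27, 29, 31, 33, 35, 37, 39

Positions with no move are L. A position that does have a move is losing for the player to move precisely when every available move leads to a winning position for the opponent. Fill in the labels:
n=0: no move → L
n=1: →0(L), so W
n=2: →1(W) only, which is W, so L
n=3: →2(L), so W
n=4: →2(L), so W
n=5: →4(W) only, which is W, so L
n=6: →5(L), so W
n=7: →6(W) only, which is W, so L
n=8: →7(L), so W
n=9: →6(W), 8(W) — all W, so L
n=10: →5(L), so W
n=11: →10(W) only, which is W, so L
n=12: →9(L), so W
n=13: →12(W) only, which is W, so L
n=14: →7(L), so W
n=15: →10(W), 12(W), 14(W) — all W, so L
n=16: →15(L), so W
n=17: →16(W) only, which is W, so L
n=18: →9(L), so W
n=19: →18(W) only, which is W, so L
n=20: →15(L), so W
n=21: →14(W), 18(W), 20(W) — all W, so L
n=22: →11(L), so W
n=23: →22(W) only, which is W, so L
n=24: →21(L), so W
n=25: →20(W), 24(W) — all W, so L
n=26: →13(L), so W
n=27: →18(W), 24(W), 26(W) — all W, so L
n=28: →21(L), so W
n=29: →28(W) only, which is W, so L
n=30: →15(L), so W
n=31: →30(W) only, which is W, so L
n=32: →31(L), so W
n=33: →22(W), 30(W), 32(W) — all W, so L
n=34: →17(L), so W
n=35: →28(W), 30(W), 34(W) — all W, so L
n=36: →27(L), so W
n=37: →36(W) only, which is W, so L
n=38: →19(L), so W
n=39: →26(W), 36(W), 38(W) — all W, so L
Reading off the rows marked L gives the requested list; there are 20 such values of n.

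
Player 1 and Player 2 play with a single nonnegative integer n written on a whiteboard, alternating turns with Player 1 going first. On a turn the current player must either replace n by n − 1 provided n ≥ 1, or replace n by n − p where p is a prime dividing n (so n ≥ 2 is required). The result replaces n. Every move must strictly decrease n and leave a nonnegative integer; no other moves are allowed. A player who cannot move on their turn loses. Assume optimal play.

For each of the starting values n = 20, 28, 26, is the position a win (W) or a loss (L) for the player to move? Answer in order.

Build the W/L table. Terminal = L. A non-terminal position is W if it has a move to some L; otherwise it is L.
n=0: no move → L
n=1: →0(L), so W
n=2: →0(L), so W
n=3: →0(L), so W
n=4: →2(W), 3(W) — all W, so L
n=5: →0(L), so W
n=6: →4(L), so W
n=7: →0(L), so W
n=8: →6(W), 7(W) — all W, so L
n=9: →8(L), so W
n=10: →8(L), so W
n=11: →0(L), so W
n=12: →9(W), 10(W), 11(W) — all W, so L
n=13: →0(L), so W
n=14: →12(L), so W
n=15: →12(L), so W
n=16: →14(W), 15(W) — all W, so L
n=17: →0(L), so W
n=18: →16(L), so W
n=19: →0(L), so W
n=20: →15(W), 18(W), 19(W) — all W, so L
n=21: →20(L), so W
n=22: →20(L), so W
n=23: →0(L), so W
n=24: →21(W), 22(W), 23(W) — all W, so L
n=25: →20(L), so W
n=26: →24(L), so W
n=27: →24(L), so W
n=28: →21(W), 26(W), 27(W) — all W, so L

20: L, 28: L, 26: W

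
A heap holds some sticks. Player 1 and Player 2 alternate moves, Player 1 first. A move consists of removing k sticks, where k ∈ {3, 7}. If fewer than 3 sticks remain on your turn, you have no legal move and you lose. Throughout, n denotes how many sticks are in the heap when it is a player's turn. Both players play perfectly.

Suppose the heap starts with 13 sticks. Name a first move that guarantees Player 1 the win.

Use the standard recursion: the mover loses at a terminal position; elsewhere, the mover wins exactly when some move hands the opponent an L position.
n=0: no move → L
n=1: no move → L
n=2: no move → L
n=3: →0(L), so W
n=4: →1(L), so W
n=5: →2(L), so W
n=6: →3(W) only, which is W, so L
n=7: →0(L), so W
n=8: →1(L), so W
n=9: →6(L), so W
n=10: →7(W), 3(W) — all W, so L
n=11: →8(W), 4(W) — all W, so L
n=12: →9(W), 5(W) — all W, so L
n=13: →10(L), so W
From 13, the L positions reachable in one move are: 10, 6. Any move reaching one of these is winning.

Remove 3, leaving 10.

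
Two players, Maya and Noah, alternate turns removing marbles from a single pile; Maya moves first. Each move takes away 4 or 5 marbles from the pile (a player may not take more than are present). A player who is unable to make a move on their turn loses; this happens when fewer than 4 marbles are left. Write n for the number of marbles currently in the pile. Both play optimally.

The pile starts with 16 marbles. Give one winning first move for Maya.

Classify positions by backward induction: terminal positions (no move available) are L. From any other position, the mover wins iff some move reaches an L.
n=0: no move → L
n=1: no move → L
n=2: no move → L
n=3: no move → L
n=4: can move to 0, which is L ⇒ W
n=5: can move to 1, which is L ⇒ W
n=6: can move to 2, which is L ⇒ W
n=7: can move to 3, which is L ⇒ W
n=8: can move to 3, which is L ⇒ W
n=9: moves to 5(W), 4(W); every one is W ⇒ L
n=10: moves to 6(W), 5(W); every one is W ⇒ L
n=11: moves to 7(W), 6(W); every one is W ⇒ L
n=12: moves to 8(W), 7(W); every one is W ⇒ L
n=13: can move to 9, which is L ⇒ W
n=14: can move to 10, which is L ⇒ W
n=15: can move to 11, which is L ⇒ W
n=16: can move to 12, which is L ⇒ W
From 16, the L positions reachable in one move are: 12, 11. Any move reaching one of these is winning.

Remove 4, leaving 12.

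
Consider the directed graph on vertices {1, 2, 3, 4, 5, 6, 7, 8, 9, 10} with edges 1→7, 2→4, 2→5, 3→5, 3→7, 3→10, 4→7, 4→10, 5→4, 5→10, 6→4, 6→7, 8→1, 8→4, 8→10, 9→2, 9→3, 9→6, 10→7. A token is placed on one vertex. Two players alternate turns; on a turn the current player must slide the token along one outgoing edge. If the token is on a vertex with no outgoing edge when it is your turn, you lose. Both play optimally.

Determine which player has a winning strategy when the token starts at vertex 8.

The second player wins.

Use the standard recursion: the mover loses at a terminal position; elsewhere, the mover wins exactly when some move hands the opponent an L position.
Every edge goes from a vertex to one that appears earlier in the order 7, 10, 1, 4, 8, 5, 3, 6, 2, 9, so processing vertices in that order labels each vertex after all of its successors.
7: no outgoing edge → L
10: can move to 7, which is L ⇒ W
1: can move to 7, which is L ⇒ W
4: can move to 7, which is L ⇒ W
8: moves to 4(W), 1(W), 10(W); every one is W ⇒ L
5: moves to 4(W), 10(W); every one is W ⇒ L
3: can move to 5, which is L ⇒ W
6: can move to 7, which is L ⇒ W
2: can move to 5, which is L ⇒ W
9: moves to 2(W), 6(W), 3(W); every one is W ⇒ L
Every move from 8 reaches a W position, so the mover loses.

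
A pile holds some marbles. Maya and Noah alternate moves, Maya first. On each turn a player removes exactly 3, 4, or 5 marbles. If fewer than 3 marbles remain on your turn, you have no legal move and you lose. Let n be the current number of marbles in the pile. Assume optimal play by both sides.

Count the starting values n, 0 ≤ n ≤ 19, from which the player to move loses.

9

Work bottom-up. With no move the player to move loses. Otherwise the position is W if at least one move leads to an L position for the opponent, and L if every move leads to a W.
n=0: no move → L
n=1: no move → L
n=2: no move → L
n=3: W (go to 0, an L position)
n=4: W (go to 1, an L position)
n=5: W (go to 2, an L position)
n=6: W (go to 2, an L position)
n=7: W (go to 2, an L position)
n=8: L (options 5(W), 4(W), 3(W) are all W)
n=9: L (options 6(W), 5(W), 4(W) are all W)
n=10: L (options 7(W), 6(W), 5(W) are all W)
n=11: W (go to 8, an L position)
n=12: W (go to 9, an L position)
n=13: W (go to 10, an L position)
n=14: W (go to 10, an L position)
n=15: W (go to 10, an L position)
n=16: L (options 13(W), 12(W), 11(W) are all W)
n=17: L (options 14(W), 13(W), 12(W) are all W)
n=18: L (options 15(W), 14(W), 13(W) are all W)
n=19: W (go to 16, an L position)
L entries with 0 ≤ n ≤ 19: n = 0, 1, 2, 8, 9, 10, 16, 17, 18; that makes 9.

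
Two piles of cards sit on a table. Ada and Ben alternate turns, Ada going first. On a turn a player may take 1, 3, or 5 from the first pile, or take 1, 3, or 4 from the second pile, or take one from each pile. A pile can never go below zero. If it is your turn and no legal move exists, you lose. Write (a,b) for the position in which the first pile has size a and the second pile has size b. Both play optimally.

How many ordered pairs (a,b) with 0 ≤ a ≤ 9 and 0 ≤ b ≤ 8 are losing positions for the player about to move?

25

Work bottom-up. With no move the player to move loses. Otherwise the position is W if at least one move leads to an L position for the opponent, and L if every move leads to a W.
Every move lowers a or b (never raises either), so fill the grid row by row in increasing a, and left to right within a row: each cell's successors are then already labelled.
      b=0  b=1  b=2  b=3  b=4  b=5  b=6  b=7  b=8
a=0:    L    W    L    W    W    W    W    L    W
a=1:    W    W    W    W    L    W    L    W    W
a=2:    L    W    L    W    W    W    W    W    L
a=3:    W    W    W    W    L    W    L    W    W
a=4:    L    W    L    W    W    W    W    W    L
a=5:    W    W    W    W    L    W    L    W    W
a=6:    L    W    L    W    W    W    W    W    L
a=7:    W    W    W    W    L    W    L    W    W
a=8:    L    W    L    W    W    W    W    W    L
a=9:    W    W    W    W    L    W    L    W    W
Cells with no legal move (terminal, hence L): (0,0).
The remaining L cells, each justified by listing all of its moves:
(0,2): the only move is to (0,1)(W), a W ⇒ L
(0,7): moves to (0,6)(W), (0,4)(W), (0,3)(W); every one is W ⇒ L
(1,4): moves to (0,4)(W), (1,3)(W), (1,1)(W), (1,0)(W), (0,3)(W); every one is W ⇒ L
(1,6): moves to (0,6)(W), (1,5)(W), (1,3)(W), (1,2)(W), (0,5)(W); every one is W ⇒ L
(2,0): the only move is to (1,0)(W), a W ⇒ L
(2,2): moves to (1,2)(W), (2,1)(W), (1,1)(W); every one is W ⇒ L
(2,8): moves to (1,8)(W), (2,7)(W), (2,5)(W), (2,4)(W), (1,7)(W); every one is W ⇒ L
(3,4): moves to (2,4)(W), (0,4)(W), (3,3)(W), (3,1)(W), (3,0)(W), (2,3)(W); every one is W ⇒ L
(3,6): moves to (2,6)(W), (0,6)(W), (3,5)(W), (3,3)(W), (3,2)(W), (2,5)(W); every one is W ⇒ L
(4,0): moves to (3,0)(W), (1,0)(W); every one is W ⇒ L
(4,2): moves to (3,2)(W), (1,2)(W), (4,1)(W), (3,1)(W); every one is W ⇒ L
(4,8): moves to (3,8)(W), (1,8)(W), (4,7)(W), (4,5)(W), (4,4)(W), (3,7)(W); every one is W ⇒ L
(5,4): moves to (4,4)(W), (2,4)(W), (0,4)(W), (5,3)(W), (5,1)(W), (5,0)(W), (4,3)(W); every one is W ⇒ L
(5,6): moves to (4,6)(W), (2,6)(W), (0,6)(W), (5,5)(W), (5,3)(W), (5,2)(W), (4,5)(W); every one is W ⇒ L
(6,0): moves to (5,0)(W), (3,0)(W), (1,0)(W); every one is W ⇒ L
(6,2): moves to (5,2)(W), (3,2)(W), (1,2)(W), (6,1)(W), (5,1)(W); every one is W ⇒ L
(6,8): moves to (5,8)(W), (3,8)(W), (1,8)(W), (6,7)(W), (6,5)(W), (6,4)(W), (5,7)(W); every one is W ⇒ L
(7,4): moves to (6,4)(W), (4,4)(W), (2,4)(W), (7,3)(W), (7,1)(W), (7,0)(W), (6,3)(W); every one is W ⇒ L
(7,6): moves to (6,6)(W), (4,6)(W), (2,6)(W), (7,5)(W), (7,3)(W), (7,2)(W), (6,5)(W); every one is W ⇒ L
(8,0): moves to (7,0)(W), (5,0)(W), (3,0)(W); every one is W ⇒ L
(8,2): moves to (7,2)(W), (5,2)(W), (3,2)(W), (8,1)(W), (7,1)(W); every one is W ⇒ L
(8,8): moves to (7,8)(W), (5,8)(W), (3,8)(W), (8,7)(W), (8,5)(W), (8,4)(W), (7,7)(W); every one is W ⇒ L
(9,4): moves to (8,4)(W), (6,4)(W), (4,4)(W), (9,3)(W), (9,1)(W), (9,0)(W), (8,3)(W); every one is W ⇒ L
(9,6): moves to (8,6)(W), (6,6)(W), (4,6)(W), (9,5)(W), (9,3)(W), (9,2)(W), (8,5)(W); every one is W ⇒ L
Every other cell has at least one move into one of the L cells above, so it is W.
L cells per row: a=0: 3, a=1: 2, a=2: 3, a=3: 2, a=4: 3, a=5: 2, a=6: 3, a=7: 2, a=8: 3, a=9: 2; total 25.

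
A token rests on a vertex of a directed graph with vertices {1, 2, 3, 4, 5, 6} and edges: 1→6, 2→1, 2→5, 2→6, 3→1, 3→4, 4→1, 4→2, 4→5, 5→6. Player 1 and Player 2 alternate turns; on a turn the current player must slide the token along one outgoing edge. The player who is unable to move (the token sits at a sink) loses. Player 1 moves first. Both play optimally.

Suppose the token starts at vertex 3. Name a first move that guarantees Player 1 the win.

Move to 4.

Label each position W (a win for the player to move) or L (a loss). A position with no legal move is L; any other position is W exactly when some move reaches an L, and L when every move reaches a W.
Every edge goes from a vertex to one that appears earlier in the order 6, 1, 5, 2, 4, 3, so processing vertices in that order labels each vertex after all of its successors.
6: no outgoing edge → L
1: W (go to 6, an L position)
5: W (go to 6, an L position)
2: W (go to 6, an L position)
4: L (options 2(W), 5(W), 1(W) are all W)
3: W (go to 4, an L position)
From 3, the L positions reachable in one move are: 4.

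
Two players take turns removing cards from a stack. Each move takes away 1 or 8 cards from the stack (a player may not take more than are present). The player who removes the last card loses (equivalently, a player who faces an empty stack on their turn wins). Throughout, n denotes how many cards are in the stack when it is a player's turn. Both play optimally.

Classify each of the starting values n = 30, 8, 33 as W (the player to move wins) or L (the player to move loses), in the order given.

Classify positions by backward induction: terminal positions (no move available) are W. From any other position, the mover wins iff some move reaches an L.
n=0: no move; the opponent has just taken the last card and therefore loses → W
n=1: only reaches 0(W), which is W → L
n=2: reaches L-position 1 → W
n=3: only reaches 2(W), which is W → L
n=4: reaches L-position 3 → W
n=5: only reaches 4(W), which is W → L
n=6: reaches L-position 5 → W
n=7: only reaches 6(W), which is W → L
n=8: reaches L-position 7 → W
n=9: reaches L-position 1 → W
n=10: only reaches 9(W), 2(W), all W → L
n=11: reaches L-position 10 → W
n=12: only reaches 11(W), 4(W), all W → L
n=13: reaches L-position 12 → W
n=14: only reaches 13(W), 6(W), all W → L
n=15: reaches L-position 14 → W
n=16: only reaches 15(W), 8(W), all W → L
n=17: reaches L-position 16 → W
n=18: reaches L-position 10 → W
n=19: only reaches 18(W), 11(W), all W → L
n=20: reaches L-position 19 → W
n=21: only reaches 20(W), 13(W), all W → L
n=22: reaches L-position 21 → W
n=23: only reaches 22(W), 15(W), all W → L
n=24: reaches L-position 23 → W
n=25: only reaches 24(W), 17(W), all W → L
n=26: reaches L-position 25 → W
n=27: reaches L-position 19 → W
n=28: only reaches 27(W), 20(W), all W → L
n=29: reaches L-position 28 → W
n=30: only reaches 29(W), 22(W), all W → L
n=31: reaches L-position 30 → W
n=32: only reaches 31(W), 24(W), all W → L
n=33: reaches L-position 32 → W

30: L, 8: W, 33: W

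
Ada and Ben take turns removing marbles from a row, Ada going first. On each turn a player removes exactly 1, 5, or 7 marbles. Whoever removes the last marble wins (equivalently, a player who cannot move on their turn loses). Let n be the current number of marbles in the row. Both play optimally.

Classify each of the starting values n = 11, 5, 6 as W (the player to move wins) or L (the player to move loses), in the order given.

11: W, 5: W, 6: L

Work bottom-up. With no move the player to move loses. Otherwise the position is W if at least one move leads to an L position for the opponent, and L if every move leads to a W.
n=0: no move → L
n=1: can move to 0, which is L ⇒ W
n=2: the only move is to 1(W), a W ⇒ L
n=3: can move to 2, which is L ⇒ W
n=4: the only move is to 3(W), a W ⇒ L
n=5: can move to 4, which is L ⇒ W
n=6: moves to 5(W), 1(W); every one is W ⇒ L
n=7: can move to 6, which is L ⇒ W
n=8: moves to 7(W), 3(W), 1(W); every one is W ⇒ L
n=9: can move to 8, which is L ⇒ W
n=10: moves to 9(W), 5(W), 3(W); every one is W ⇒ L
n=11: can move to 10, which is L ⇒ W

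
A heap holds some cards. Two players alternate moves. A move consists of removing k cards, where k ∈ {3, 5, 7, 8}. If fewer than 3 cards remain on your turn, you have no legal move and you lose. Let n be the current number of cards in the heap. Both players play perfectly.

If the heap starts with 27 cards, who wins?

The first player wins.

Label each position W (a win for the player to move) or L (a loss). A position with no legal move is L; any other position is W exactly when some move reaches an L, and L when every move reaches a W.
n=0: no move → L
n=1: no move → L
n=2: no move → L
n=3: reaches L-position 0 → W
n=4: reaches L-position 1 → W
n=5: reaches L-position 2 → W
n=6: reaches L-position 1 → W
n=7: reaches L-position 2 → W
n=8: reaches L-position 1 → W
n=9: reaches L-position 2 → W
n=10: reaches L-position 2 → W
n=11: only reaches 8(W), 6(W), 4(W), 3(W), all W → L
n=12: only reaches 9(W), 7(W), 5(W), 4(W), all W → L
n=13: only reaches 10(W), 8(W), 6(W), 5(W), all W → L
n=14: reaches L-position 11 → W
n=15: reaches L-position 12 → W
n=16: reaches L-position 13 → W
n=17: reaches L-position 12 → W
n=18: reaches L-position 13 → W
n=19: reaches L-position 12 → W
n=20: reaches L-position 13 → W
n=21: reaches L-position 13 → W
n=22: only reaches 19(W), 17(W), 15(W), 14(W), all W → L
n=23: only reaches 20(W), 18(W), 16(W), 15(W), all W → L
n=24: only reaches 21(W), 19(W), 17(W), 16(W), all W → L
n=25: reaches L-position 22 → W
n=26: reaches L-position 23 → W
n=27: reaches L-position 24 → W
From 27 the player to move can remove 3, leaving 24, reaching an L position.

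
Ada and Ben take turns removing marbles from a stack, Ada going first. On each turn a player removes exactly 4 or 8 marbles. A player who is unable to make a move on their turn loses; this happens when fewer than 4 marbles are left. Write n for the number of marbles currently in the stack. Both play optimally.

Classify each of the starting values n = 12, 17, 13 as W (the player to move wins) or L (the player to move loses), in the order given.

Classify positions by backward induction: terminal positions (no move available) are L. From any other position, the mover wins iff some move reaches an L.
n=0: no move → L
n=1: no move → L
n=2: no move → L
n=3: no move → L
n=4: W (go to 0, an L position)
n=5: W (go to 1, an L position)
n=6: W (go to 2, an L position)
n=7: W (go to 3, an L position)
n=8: W (go to 0, an L position)
n=9: W (go to 1, an L position)
n=10: W (go to 2, an L position)
n=11: W (go to 3, an L position)
n=12: L (options 8(W), 4(W) are all W)
n=13: L (options 9(W), 5(W) are all W)
n=14: L (options 10(W), 6(W) are all W)
n=15: L (options 11(W), 7(W) are all W)
n=16: W (go to 12, an L position)
n=17: W (go to 13, an L position)

12: L, 17: W, 13: L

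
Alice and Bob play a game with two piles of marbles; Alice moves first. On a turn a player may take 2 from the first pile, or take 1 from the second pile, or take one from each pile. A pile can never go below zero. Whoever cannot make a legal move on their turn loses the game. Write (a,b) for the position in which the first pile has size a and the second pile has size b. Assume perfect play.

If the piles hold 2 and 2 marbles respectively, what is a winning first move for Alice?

Build the W/L table. Terminal = L. A non-terminal position is W if it has a move to some L; otherwise it is L.
No move ever increases a pile, so every position that can arise here has a ≤ 2 and b ≤ 2; it is enough to label the cells with 0 ≤ a ≤ 2 and 0 ≤ b ≤ 2.
Every move lowers a or b (never raises either), so fill the grid row by row in increasing a, and left to right within a row: each cell's successors are then already labelled.
      b=0  b=1  b=2
a=0:    L    W    L
a=1:    L    W    L
a=2:    W    W    W
Cells with no legal move (terminal, hence L): (0,0), (1,0).
The remaining L cells, each justified by listing all of its moves:
(0,2): the only move is to (0,1)(W), a W ⇒ L
(1,2): moves to (1,1)(W), (0,1)(W); every one is W ⇒ L
Every other cell has at least one move into one of the L cells above, so it is W.
From (2,2), the L positions reachable in one move are: (0,2).

Move to (0,2).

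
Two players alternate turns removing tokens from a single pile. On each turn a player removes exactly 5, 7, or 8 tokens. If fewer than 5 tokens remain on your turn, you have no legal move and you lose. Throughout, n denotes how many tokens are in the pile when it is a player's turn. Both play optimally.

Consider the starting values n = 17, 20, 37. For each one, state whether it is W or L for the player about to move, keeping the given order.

Work bottom-up. With no move the player to move loses. Otherwise the position is W if at least one move leads to an L position for the opponent, and L if every move leads to a W.
n=0: no move → L
n=1: no move → L
n=2: no move → L
n=3: no move → L
n=4: no move → L
n=5: reaches L-position 0 → W
n=6: reaches L-position 1 → W
n=7: reaches L-position 2 → W
n=8: reaches L-position 3 → W
n=9: reaches L-position 4 → W
n=10: reaches L-position 3 → W
n=11: reaches L-position 4 → W
n=12: reaches L-position 4 → W
n=13: only reaches 8(W), 6(W), 5(W), all W → L
n=14: only reaches 9(W), 7(W), 6(W), all W → L
n=15: only reaches 10(W), 8(W), 7(W), all W → L
n=16: only reaches 11(W), 9(W), 8(W), all W → L
n=17: only reaches 12(W), 10(W), 9(W), all W → L
n=18: reaches L-position 13 → W
n=19: reaches L-position 14 → W
n=20: reaches L-position 15 → W
n=21: reaches L-position 16 → W
n=22: reaches L-position 17 → W
n=23: reaches L-position 16 → W
n=24: reaches L-position 17 → W
n=25: reaches L-position 17 → W
n=26: only reaches 21(W), 19(W), 18(W), all W → L
n=27: only reaches 22(W), 20(W), 19(W), all W → L
n=28: only reaches 23(W), 21(W), 20(W), all W → L
n=29: only reaches 24(W), 22(W), 21(W), all W → L
n=30: only reaches 25(W), 23(W), 22(W), all W → L
n=31: reaches L-position 26 → W
n=32: reaches L-position 27 → W
n=33: reaches L-position 28 → W
n=34: reaches L-position 29 → W
n=35: reaches L-position 30 → W
n=36: reaches L-position 29 → W
n=37: reaches L-position 30 → W

17: L, 20: W, 37: W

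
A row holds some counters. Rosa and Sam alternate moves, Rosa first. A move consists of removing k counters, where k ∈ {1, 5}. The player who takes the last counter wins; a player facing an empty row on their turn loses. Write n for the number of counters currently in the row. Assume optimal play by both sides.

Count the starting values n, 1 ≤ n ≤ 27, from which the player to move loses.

13

Classify positions by backward induction: terminal positions (no move available) are L. From any other position, the mover wins iff some move reaches an L.
n=0: no move → L
n=1: W (go to 0, an L position)
n=2: L (sole option 1(W) is W)
n=3: W (go to 2, an L position)
n=4: L (sole option 3(W) is W)
n=5: W (go to 4, an L position)
n=6: L (options 5(W), 1(W) are all W)
n=7: W (go to 6, an L position)
n=8: L (options 7(W), 3(W) are all W)
n=9: W (go to 8, an L position)
n=10: L (options 9(W), 5(W) are all W)
n=11: W (go to 10, an L position)
n=12: L (options 11(W), 7(W) are all W)
n=13: W (go to 12, an L position)
n=14: L (options 13(W), 9(W) are all W)
n=15: W (go to 14, an L position)
n=16: L (options 15(W), 11(W) are all W)
n=17: W (go to 16, an L position)
n=18: L (options 17(W), 13(W) are all W)
n=19: W (go to 18, an L position)
n=20: L (options 19(W), 15(W) are all W)
n=21: W (go to 20, an L position)
n=22: L (options 21(W), 17(W) are all W)
n=23: W (go to 22, an L position)
n=24: L (options 23(W), 19(W) are all W)
n=25: W (go to 24, an L position)
n=26: L (options 25(W), 21(W) are all W)
n=27: W (go to 26, an L position)
L entries with 1 ≤ n ≤ 27 (n=0 is outside the asked range and is not counted): n = 2, 4, 6, 8, 10, 12, 14, 16, 18, 20, 22, 24, 26; that makes 13.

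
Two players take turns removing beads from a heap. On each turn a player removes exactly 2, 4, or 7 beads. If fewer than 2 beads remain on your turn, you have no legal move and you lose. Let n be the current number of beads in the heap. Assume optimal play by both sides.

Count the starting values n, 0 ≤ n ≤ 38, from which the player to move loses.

Positions with no move are L. A position that does have a move is losing for the player to move precisely when every available move leads to a winning position for the opponent. Fill in the labels:
n=0: no move → L
n=1: no move → L
n=2: →0(L), so W
n=3: →1(L), so W
n=4: →0(L), so W
n=5: →1(L), so W
n=6: →4(W), 2(W) — all W, so L
n=7: →0(L), so W
n=8: →6(L), so W
n=9: →7(W), 5(W), 2(W) — all W, so L
n=10: →6(L), so W
n=11: →9(L), so W
n=12: →10(W), 8(W), 5(W) — all W, so L
n=13: →9(L), so W
n=14: →12(L), so W
n=15: →13(W), 11(W), 8(W) — all W, so L
n=16: →12(L), so W
n=17: →15(L), so W
n=18: →16(W), 14(W), 11(W) — all W, so L
n=19: →15(L), so W
n=20: →18(L), so W
n=21: →19(W), 17(W), 14(W) — all W, so L
n=22: →18(L), so W
n=23: →21(L), so W
n=24: →22(W), 20(W), 17(W) — all W, so L
n=25: →21(L), so W
n=26: →24(L), so W
n=27: →25(W), 23(W), 20(W) — all W, so L
n=28: →24(L), so W
n=29: →27(L), so W
n=30: →28(W), 26(W), 23(W) — all W, so L
n=31: →27(L), so W
n=32: →30(L), so W
n=33: →31(W), 29(W), 26(W) — all W, so L
n=34: →30(L), so W
n=35: →33(L), so W
n=36: →34(W), 32(W), 29(W) — all W, so L
n=37: →33(L), so W
n=38: →36(L), so W
L entries with 0 ≤ n ≤ 38: n = 0, 1, 6, 9, 12, 15, 18, 21, 24, 27, 30, 33, 36; that makes 13.

13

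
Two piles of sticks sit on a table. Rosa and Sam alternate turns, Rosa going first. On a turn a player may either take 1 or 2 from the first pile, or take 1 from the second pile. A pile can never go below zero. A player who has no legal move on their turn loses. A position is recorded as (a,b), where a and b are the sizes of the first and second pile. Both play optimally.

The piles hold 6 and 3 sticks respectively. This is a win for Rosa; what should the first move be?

Move to (4,3).

Compute win/loss labels from the base case upward. A position with no move is L. Any other position is W if it can reach an L in one move, else L.
No move ever increases a pile, so every position that can arise here has a ≤ 6 and b ≤ 3; it is enough to label the cells with 0 ≤ a ≤ 6 and 0 ≤ b ≤ 3.
Every move lowers a or b (never raises either), so fill the grid row by row in increasing a, and left to right within a row: each cell's successors are then already labelled.
      b=0  b=1  b=2  b=3
a=0:    L    W    L    W
a=1:    W    L    W    L
a=2:    W    W    W    W
a=3:    L    W    L    W
a=4:    W    L    W    L
a=5:    W    W    W    W
a=6:    L    W    L    W
Cells with no legal move (terminal, hence L): (0,0).
The remaining L cells, each justified by listing all of its moves:
(0,2): only reaches (0,1)(W), which is W → L
(1,1): only reaches (0,1)(W), (1,0)(W), all W → L
(1,3): only reaches (0,3)(W), (1,2)(W), all W → L
(3,0): only reaches (2,0)(W), (1,0)(W), all W → L
(3,2): only reaches (2,2)(W), (1,2)(W), (3,1)(W), all W → L
(4,1): only reaches (3,1)(W), (2,1)(W), (4,0)(W), all W → L
(4,3): only reaches (3,3)(W), (2,3)(W), (4,2)(W), all W → L
(6,0): only reaches (5,0)(W), (4,0)(W), all W → L
(6,2): only reaches (5,2)(W), (4,2)(W), (6,1)(W), all W → L
Every other cell has at least one move into one of the L cells above, so it is W.
From (6,3), the L positions reachable in one move are: (4,3), (6,2). Any move reaching one of these is winning.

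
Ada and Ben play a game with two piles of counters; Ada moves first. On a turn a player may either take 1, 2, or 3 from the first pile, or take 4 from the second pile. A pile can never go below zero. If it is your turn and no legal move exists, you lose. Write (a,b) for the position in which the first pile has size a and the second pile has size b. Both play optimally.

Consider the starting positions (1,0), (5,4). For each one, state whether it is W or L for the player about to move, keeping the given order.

(1,0): W, (5,4): L

Compute win/loss labels from the base case upward. A position with no move is L. Any other position is W if it can reach an L in one move, else L.
No move ever increases a pile, so every position that can arise here has a ≤ 5 and b ≤ 4; it is enough to label the cells with 0 ≤ a ≤ 5 and 0 ≤ b ≤ 4.
Every move lowers a or b (never raises either), so fill the grid row by row in increasing a, and left to right within a row: each cell's successors are then already labelled.
      b=0  b=1  b=2  b=3  b=4
a=0:    L    L    L    L    W
a=1:    W    W    W    W    L
a=2:    W    W    W    W    W
a=3:    W    W    W    W    W
a=4:    L    L    L    L    W
a=5:    W    W    W    W    L
Cells with no legal move (terminal, hence L): (0,0), (0,1), (0,2), (0,3).
The remaining L cells, each justified by listing all of its moves:
(1,4): moves to (0,4)(W), (1,0)(W); every one is W ⇒ L
(4,0): moves to (3,0)(W), (2,0)(W), (1,0)(W); every one is W ⇒ L
(4,1): moves to (3,1)(W), (2,1)(W), (1,1)(W); every one is W ⇒ L
(4,2): moves to (3,2)(W), (2,2)(W), (1,2)(W); every one is W ⇒ L
(4,3): moves to (3,3)(W), (2,3)(W), (1,3)(W); every one is W ⇒ L
(5,4): moves to (4,4)(W), (3,4)(W), (2,4)(W), (5,0)(W); every one is W ⇒ L
Every other cell has at least one move into one of the L cells above, so it is W.
(1,0): the move to (0,0) reaches an L cell, so W
(5,4): one of the L cells justified above, so L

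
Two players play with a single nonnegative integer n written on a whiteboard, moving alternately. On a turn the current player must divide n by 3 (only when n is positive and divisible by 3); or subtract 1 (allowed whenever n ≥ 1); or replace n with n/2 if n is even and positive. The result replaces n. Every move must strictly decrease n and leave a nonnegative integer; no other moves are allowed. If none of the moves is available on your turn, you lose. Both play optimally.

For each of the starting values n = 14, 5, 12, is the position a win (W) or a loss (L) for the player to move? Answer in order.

Build the W/L table. Terminal = L. A non-terminal position is W if it has a move to some L; otherwise it is L.
n=0: no move → L
n=1: can move to 0, which is L ⇒ W
n=2: the only move is to 1(W), a W ⇒ L
n=3: can move to 2, which is L ⇒ W
n=4: can move to 2, which is L ⇒ W
n=5: the only move is to 4(W), a W ⇒ L
n=6: can move to 2, which is L ⇒ W
n=7: the only move is to 6(W), a W ⇒ L
n=8: can move to 7, which is L ⇒ W
n=9: moves to 3(W), 8(W); every one is W ⇒ L
n=10: can move to 5, which is L ⇒ W
n=11: the only move is to 10(W), a W ⇒ L
n=12: can move to 11, which is L ⇒ W
n=13: the only move is to 12(W), a W ⇒ L
n=14: can move to 7, which is L ⇒ W

14: W, 5: L, 12: W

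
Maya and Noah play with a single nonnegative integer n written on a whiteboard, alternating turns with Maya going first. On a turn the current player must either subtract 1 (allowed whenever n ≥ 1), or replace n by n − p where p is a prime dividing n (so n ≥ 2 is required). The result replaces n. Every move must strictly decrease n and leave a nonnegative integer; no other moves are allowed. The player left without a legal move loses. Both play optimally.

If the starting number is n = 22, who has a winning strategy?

Classify positions by backward induction: terminal positions (no move available) are L. From any other position, the mover wins iff some move reaches an L.
n=0: no move → L
n=1: W (go to 0, an L position)
n=2: W (go to 0, an L position)
n=3: W (go to 0, an L position)
n=4: L (options 2(W), 3(W) are all W)
n=5: W (go to 0, an L position)
n=6: W (go to 4, an L position)
n=7: W (go to 0, an L position)
n=8: L (options 6(W), 7(W) are all W)
n=9: W (go to 8, an L position)
n=10: W (go to 8, an L position)
n=11: W (go to 0, an L position)
n=12: L (options 9(W), 10(W), 11(W) are all W)
n=13: W (go to 0, an L position)
n=14: W (go to 12, an L position)
n=15: W (go to 12, an L position)
n=16: L (options 14(W), 15(W) are all W)
n=17: W (go to 0, an L position)
n=18: W (go to 16, an L position)
n=19: W (go to 0, an L position)
n=20: L (options 15(W), 18(W), 19(W) are all W)
n=21: W (go to 20, an L position)
n=22: W (go to 20, an L position)
From 22 Maya can move to 20, reaching an L position.

Maya wins.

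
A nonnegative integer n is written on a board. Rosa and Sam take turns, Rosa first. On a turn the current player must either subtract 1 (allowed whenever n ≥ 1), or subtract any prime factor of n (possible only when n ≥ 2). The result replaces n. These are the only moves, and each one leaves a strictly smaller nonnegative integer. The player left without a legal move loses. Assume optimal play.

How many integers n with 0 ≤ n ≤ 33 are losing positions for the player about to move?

Build the W/L table. Terminal = L. A non-terminal position is W if it has a move to some L; otherwise it is L.
n=0: no move → L
n=1: can move to 0, which is L ⇒ W
n=2: can move to 0, which is L ⇒ W
n=3: can move to 0, which is L ⇒ W
n=4: moves to 2(W), 3(W); every one is W ⇒ L
n=5: can move to 0, which is L ⇒ W
n=6: can move to 4, which is L ⇒ W
n=7: can move to 0, which is L ⇒ W
n=8: moves to 6(W), 7(W); every one is W ⇒ L
n=9: can move to 8, which is L ⇒ W
n=10: can move to 8, which is L ⇒ W
n=11: can move to 0, which is L ⇒ W
n=12: moves to 9(W), 10(W), 11(W); every one is W ⇒ L
n=13: can move to 0, which is L ⇒ W
n=14: can move to 12, which is L ⇒ W
n=15: can move to 12, which is L ⇒ W
n=16: moves to 14(W), 15(W); every one is W ⇒ L
n=17: can move to 0, which is L ⇒ W
n=18: can move to 16, which is L ⇒ W
n=19: can move to 0, which is L ⇒ W
n=20: moves to 15(W), 18(W), 19(W); every one is W ⇒ L
n=21: can move to 20, which is L ⇒ W
n=22: can move to 20, which is L ⇒ W
n=23: can move to 0, which is L ⇒ W
n=24: moves to 21(W), 22(W), 23(W); every one is W ⇒ L
n=25: can move to 20, which is L ⇒ W
n=26: can move to 24, which is L ⇒ W
n=27: can move to 24, which is L ⇒ W
n=28: moves to 21(W), 26(W), 27(W); every one is W ⇒ L
n=29: can move to 0, which is L ⇒ W
n=30: can move to 28, which is L ⇒ W
n=31: can move to 0, which is L ⇒ W
n=32: moves to 30(W), 31(W); every one is W ⇒ L
n=33: can move to 32, which is L ⇒ W
L entries with 0 ≤ n ≤ 33: n = 0, 4, 8, 12, 16, 20, 24, 28, 32; that makes 9.

9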